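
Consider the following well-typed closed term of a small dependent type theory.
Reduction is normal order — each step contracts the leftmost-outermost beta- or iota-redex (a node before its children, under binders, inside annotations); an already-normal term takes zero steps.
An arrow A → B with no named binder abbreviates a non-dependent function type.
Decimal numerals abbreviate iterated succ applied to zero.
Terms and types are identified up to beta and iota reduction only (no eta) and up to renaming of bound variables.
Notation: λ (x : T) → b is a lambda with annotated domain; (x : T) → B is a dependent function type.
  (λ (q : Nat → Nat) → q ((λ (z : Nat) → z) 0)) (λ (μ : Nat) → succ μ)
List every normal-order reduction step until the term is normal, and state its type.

normal-order reduction sequence:
  (λ (q : Nat → Nat) → q ((λ (z : Nat) → z) 0)) (λ (μ : Nat) → succ μ)
  ~> (λ (q : Nat) → succ q) ((λ (z : Nat) → z) 0)
  ~> succ ((λ (q : Nat) → q) 0)
  ~> 1
inferred type:
  Nat


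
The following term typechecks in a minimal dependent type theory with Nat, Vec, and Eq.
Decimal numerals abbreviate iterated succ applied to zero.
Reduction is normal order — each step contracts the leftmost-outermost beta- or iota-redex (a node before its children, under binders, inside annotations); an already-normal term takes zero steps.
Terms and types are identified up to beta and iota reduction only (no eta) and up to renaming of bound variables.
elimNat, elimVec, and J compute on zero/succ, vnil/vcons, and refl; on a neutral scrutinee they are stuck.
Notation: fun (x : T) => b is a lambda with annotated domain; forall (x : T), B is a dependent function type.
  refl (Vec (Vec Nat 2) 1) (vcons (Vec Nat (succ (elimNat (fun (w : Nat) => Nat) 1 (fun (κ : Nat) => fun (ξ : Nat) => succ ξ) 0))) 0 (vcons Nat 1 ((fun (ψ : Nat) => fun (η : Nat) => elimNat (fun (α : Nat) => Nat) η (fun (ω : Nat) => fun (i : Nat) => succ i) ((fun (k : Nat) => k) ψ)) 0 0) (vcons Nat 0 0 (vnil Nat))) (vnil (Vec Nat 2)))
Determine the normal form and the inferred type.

reduced normal form:
  refl (Vec (Vec Nat 2) 1) (vcons (Vec Nat 2) 0 (vcons Nat 1 0 (vcons Nat 0 0 (vnil Nat))) (vnil (Vec Nat 2)))
inferred type:
  Eq (Vec (Vec Nat 2) 1) (vcons (Vec Nat 2) 0 (vcons Nat 1 0 (vcons Nat 0 0 (vnil Nat))) (vnil (Vec Nat 2))) (vcons (Vec Nat 2) 0 (vcons Nat 1 0 (vcons Nat 0 0 (vnil Nat))) (vnil (Vec Nat 2)))
observation: reduction starts at an elimNat iota-redex, and 5 normal-order steps reach the normal form.


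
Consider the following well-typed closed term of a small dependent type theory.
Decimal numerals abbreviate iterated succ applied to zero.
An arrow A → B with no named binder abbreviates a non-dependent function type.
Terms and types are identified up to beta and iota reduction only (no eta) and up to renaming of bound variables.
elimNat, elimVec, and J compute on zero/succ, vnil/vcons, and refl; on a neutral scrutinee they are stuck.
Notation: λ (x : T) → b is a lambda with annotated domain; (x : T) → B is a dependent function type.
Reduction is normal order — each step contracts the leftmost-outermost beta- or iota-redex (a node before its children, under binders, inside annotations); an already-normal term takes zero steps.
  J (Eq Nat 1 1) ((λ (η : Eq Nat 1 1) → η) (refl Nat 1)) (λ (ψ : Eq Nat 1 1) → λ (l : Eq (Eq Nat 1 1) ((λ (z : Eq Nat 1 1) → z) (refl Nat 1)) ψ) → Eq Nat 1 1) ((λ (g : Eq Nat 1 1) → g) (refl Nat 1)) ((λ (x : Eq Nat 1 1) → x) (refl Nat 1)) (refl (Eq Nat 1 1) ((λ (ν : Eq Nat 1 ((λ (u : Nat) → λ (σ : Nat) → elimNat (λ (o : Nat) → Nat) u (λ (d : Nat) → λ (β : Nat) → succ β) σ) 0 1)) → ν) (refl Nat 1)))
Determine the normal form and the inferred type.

normal form:
  refl Nat 1
the term's type:
  Eq Nat 1 1
observation: the first redex contracted is a J iota-redex; the normal form is reached in 2 normal-order steps.


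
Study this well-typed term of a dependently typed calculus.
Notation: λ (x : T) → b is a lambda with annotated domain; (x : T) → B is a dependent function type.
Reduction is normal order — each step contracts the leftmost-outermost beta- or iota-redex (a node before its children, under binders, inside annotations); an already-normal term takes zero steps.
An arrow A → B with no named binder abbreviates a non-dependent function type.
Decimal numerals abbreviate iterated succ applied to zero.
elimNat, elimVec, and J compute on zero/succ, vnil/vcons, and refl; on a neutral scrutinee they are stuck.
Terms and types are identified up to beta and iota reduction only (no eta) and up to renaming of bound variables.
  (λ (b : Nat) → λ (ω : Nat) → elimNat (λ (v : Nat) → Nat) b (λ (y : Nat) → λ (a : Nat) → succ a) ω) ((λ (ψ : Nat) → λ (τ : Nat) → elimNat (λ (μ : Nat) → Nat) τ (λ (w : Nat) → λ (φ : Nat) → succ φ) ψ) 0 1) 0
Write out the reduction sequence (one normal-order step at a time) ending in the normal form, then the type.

normal-order reduction:
  (λ (b : Nat) → λ (ω : Nat) → elimNat (λ (v : Nat) → Nat) b (λ (y : Nat) → λ (a : Nat) → succ a) ω) ((λ (ψ : Nat) → λ (τ : Nat) → elimNat (λ (μ : Nat) → Nat) τ (λ (w : Nat) → λ (φ : Nat) → succ φ) ψ) 0 1) 0
  ~> (λ (b : Nat) → elimNat (λ (ω : Nat) → Nat) ((λ (v : Nat) → λ (y : Nat) → elimNat (λ (a : Nat) → Nat) y (λ (ψ : Nat) → λ (τ : Nat) → succ τ) v) 0 1) (λ (μ : Nat) → λ (w : Nat) → succ w) b) 0
  ~> elimNat (λ (b : Nat) → Nat) ((λ (ω : Nat) → λ (v : Nat) → elimNat (λ (y : Nat) → Nat) v (λ (a : Nat) → λ (ψ : Nat) → succ ψ) ω) 0 1) (λ (τ : Nat) → λ (μ : Nat) → succ μ) 0
  ~> (λ (b : Nat) → λ (ω : Nat) → elimNat (λ (v : Nat) → Nat) ω (λ (y : Nat) → λ (a : Nat) → succ a) b) 0 1
  ~> (λ (b : Nat) → elimNat (λ (ω : Nat) → Nat) b (λ (v : Nat) → λ (y : Nat) → succ y) 0) 1
  ~> elimNat (λ (b : Nat) → Nat) 1 (λ (ω : Nat) → λ (v : Nat) → succ v) 0
  ~> 1
type:
  Nat


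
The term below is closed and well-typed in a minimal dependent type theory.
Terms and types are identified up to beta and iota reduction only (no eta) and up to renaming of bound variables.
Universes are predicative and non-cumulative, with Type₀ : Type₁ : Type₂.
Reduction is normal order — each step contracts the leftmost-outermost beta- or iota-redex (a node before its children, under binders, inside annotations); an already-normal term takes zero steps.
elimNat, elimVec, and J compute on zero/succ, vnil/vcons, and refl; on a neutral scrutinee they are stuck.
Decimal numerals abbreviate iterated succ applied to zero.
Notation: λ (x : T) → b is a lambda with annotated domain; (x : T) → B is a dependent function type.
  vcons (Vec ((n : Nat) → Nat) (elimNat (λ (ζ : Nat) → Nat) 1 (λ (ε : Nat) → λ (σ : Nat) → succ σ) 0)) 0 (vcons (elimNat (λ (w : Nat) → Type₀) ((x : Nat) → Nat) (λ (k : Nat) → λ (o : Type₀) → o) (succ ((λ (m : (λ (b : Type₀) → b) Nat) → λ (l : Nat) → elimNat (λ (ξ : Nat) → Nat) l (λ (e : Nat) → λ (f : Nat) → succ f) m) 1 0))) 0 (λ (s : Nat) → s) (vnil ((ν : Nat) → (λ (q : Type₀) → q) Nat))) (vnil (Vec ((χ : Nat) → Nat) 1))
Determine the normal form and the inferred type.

normal form:
  vcons (Vec ((n : Nat) → Nat) 1) 0 (vcons ((ζ : Nat) → Nat) 0 (λ (ε : Nat) → ε) (vnil ((σ : Nat) → Nat))) (vnil (Vec ((w : Nat) → Nat) 1))
the term's type:
  Vec (Vec ((n : Nat) → Nat) 1) 1
observation: contracting an elimNat iota-redex first, the term normalizes in 15 steps.


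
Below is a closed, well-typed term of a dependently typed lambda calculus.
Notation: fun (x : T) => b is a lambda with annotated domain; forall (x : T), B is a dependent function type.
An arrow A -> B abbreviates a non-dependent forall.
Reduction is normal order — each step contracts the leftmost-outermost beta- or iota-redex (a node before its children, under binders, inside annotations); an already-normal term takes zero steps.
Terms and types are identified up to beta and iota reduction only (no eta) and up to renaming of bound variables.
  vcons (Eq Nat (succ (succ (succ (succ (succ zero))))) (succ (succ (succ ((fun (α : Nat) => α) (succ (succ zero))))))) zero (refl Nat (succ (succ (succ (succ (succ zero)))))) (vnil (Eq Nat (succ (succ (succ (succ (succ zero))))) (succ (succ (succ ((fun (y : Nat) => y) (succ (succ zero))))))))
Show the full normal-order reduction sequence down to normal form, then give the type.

normal-order reduction sequence:
  vcons (Eq Nat (succ (succ (succ (succ (succ zero))))) (succ (succ (succ ((fun (α : Nat) => α) (succ (succ zero))))))) zero (refl Nat (succ (succ (succ (succ (succ zero)))))) (vnil (Eq Nat (succ (succ (succ (succ (succ zero))))) (succ (succ (succ ((fun (y : Nat) => y) (succ (succ zero))))))))
  ~> vcons (Eq Nat (succ (succ (succ (succ (succ zero))))) (succ (succ (succ (succ (succ zero)))))) zero (refl Nat (succ (succ (succ (succ (succ zero)))))) (vnil (Eq Nat (succ (succ (succ (succ (succ zero))))) (succ (succ (succ ((fun (α : Nat) => α) (succ (succ zero))))))))
  ~> vcons (Eq Nat (succ (succ (succ (succ (succ zero))))) (succ (succ (succ (succ (succ zero)))))) zero (refl Nat (succ (succ (succ (succ (succ zero)))))) (vnil (Eq Nat (succ (succ (succ (succ (succ zero))))) (succ (succ (succ (succ (succ zero)))))))
inferred type:
  Vec (Eq Nat (succ (succ (succ (succ (succ zero))))) (succ (succ (succ (succ (succ zero)))))) (succ zero)


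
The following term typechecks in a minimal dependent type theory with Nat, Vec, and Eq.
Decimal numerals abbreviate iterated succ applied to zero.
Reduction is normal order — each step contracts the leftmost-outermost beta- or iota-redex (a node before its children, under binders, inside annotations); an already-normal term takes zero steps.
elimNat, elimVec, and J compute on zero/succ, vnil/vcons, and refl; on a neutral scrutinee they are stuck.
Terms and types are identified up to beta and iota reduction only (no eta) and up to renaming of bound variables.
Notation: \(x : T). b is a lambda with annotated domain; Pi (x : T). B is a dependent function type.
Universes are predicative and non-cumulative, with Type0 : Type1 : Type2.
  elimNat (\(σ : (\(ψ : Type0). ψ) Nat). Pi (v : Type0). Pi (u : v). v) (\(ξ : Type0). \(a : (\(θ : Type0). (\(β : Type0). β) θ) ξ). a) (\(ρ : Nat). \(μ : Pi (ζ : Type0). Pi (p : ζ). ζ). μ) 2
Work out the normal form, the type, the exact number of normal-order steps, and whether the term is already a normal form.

reduced normal form:
  \(σ : Type0). \(ψ : σ). ψ
inferred type:
  Pi (σ : Type0). Pi (ψ : σ). σ
normal-order step count: 9
term was already normal: no
first contracted redex: an elimNat iota-redex


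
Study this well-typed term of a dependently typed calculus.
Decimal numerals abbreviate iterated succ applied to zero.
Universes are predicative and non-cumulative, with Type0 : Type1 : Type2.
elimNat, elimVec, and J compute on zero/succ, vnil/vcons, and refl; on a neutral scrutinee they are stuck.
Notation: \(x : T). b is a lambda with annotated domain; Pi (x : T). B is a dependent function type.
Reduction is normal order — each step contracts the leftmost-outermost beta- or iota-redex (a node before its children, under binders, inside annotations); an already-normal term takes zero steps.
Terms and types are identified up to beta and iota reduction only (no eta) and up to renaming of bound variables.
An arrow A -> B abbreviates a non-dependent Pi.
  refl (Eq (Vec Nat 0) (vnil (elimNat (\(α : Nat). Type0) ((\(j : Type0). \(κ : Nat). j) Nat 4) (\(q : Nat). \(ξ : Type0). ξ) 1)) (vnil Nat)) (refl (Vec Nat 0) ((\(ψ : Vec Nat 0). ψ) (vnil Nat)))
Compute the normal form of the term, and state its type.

normal form:
  refl (Eq (Vec Nat 0) (vnil Nat) (vnil Nat)) (refl (Vec Nat 0) (vnil Nat))
type:
  Eq (Eq (Vec Nat 0) (vnil Nat) (vnil Nat)) (refl (Vec Nat 0) (vnil Nat)) (refl (Vec Nat 0) (vnil Nat))
observation: the first redex contracted is an elimNat iota-redex; the normal form is reached in 7 normal-order steps.


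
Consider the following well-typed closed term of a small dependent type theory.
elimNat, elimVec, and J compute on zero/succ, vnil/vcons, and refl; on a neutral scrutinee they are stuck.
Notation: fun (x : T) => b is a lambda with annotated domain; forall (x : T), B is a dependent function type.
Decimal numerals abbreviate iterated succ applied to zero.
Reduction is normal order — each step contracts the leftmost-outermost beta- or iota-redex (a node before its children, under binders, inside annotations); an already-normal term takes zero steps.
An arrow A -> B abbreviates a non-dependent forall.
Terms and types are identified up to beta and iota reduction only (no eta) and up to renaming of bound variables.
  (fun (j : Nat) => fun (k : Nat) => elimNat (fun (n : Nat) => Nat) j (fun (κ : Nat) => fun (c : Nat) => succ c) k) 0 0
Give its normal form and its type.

reduced normal form:
  0
type:
  Nat
observation: the term reaches its normal form after 3 normal-order steps.


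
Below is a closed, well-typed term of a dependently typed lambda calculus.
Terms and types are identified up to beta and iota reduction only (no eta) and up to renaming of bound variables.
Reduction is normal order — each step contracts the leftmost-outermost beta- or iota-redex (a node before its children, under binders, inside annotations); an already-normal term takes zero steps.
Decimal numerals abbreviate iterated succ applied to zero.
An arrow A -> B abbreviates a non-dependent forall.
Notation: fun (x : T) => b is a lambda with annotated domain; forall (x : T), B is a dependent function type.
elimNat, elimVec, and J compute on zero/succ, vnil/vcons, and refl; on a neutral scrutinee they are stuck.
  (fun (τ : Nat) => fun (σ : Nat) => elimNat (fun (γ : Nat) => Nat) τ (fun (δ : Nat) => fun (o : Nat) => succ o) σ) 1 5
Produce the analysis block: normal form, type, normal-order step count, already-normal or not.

resulting normal form:
  6
inferred type:
  Nat
steps to reach normal form (normal order): 18
term was already normal: no
first redex: a beta-redex


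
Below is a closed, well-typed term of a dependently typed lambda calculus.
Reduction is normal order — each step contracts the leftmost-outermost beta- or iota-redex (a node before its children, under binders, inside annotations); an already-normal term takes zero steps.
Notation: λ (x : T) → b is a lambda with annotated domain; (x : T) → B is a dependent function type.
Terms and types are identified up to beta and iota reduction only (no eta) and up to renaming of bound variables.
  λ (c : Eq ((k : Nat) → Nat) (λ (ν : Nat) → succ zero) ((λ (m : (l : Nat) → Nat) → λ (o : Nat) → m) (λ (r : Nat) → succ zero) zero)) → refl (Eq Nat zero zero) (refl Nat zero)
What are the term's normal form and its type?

normal form:
  λ (c : Eq ((k : Nat) → Nat) (λ (ν : Nat) → succ zero) (λ (m : Nat) → succ zero)) → refl (Eq Nat zero zero) (refl Nat zero)
type:
  (c : Eq ((k : Nat) → Nat) (λ (ν : Nat) → succ zero) (λ (m : Nat) → succ zero)) → Eq (Eq Nat zero zero) (refl Nat zero) (refl Nat zero)


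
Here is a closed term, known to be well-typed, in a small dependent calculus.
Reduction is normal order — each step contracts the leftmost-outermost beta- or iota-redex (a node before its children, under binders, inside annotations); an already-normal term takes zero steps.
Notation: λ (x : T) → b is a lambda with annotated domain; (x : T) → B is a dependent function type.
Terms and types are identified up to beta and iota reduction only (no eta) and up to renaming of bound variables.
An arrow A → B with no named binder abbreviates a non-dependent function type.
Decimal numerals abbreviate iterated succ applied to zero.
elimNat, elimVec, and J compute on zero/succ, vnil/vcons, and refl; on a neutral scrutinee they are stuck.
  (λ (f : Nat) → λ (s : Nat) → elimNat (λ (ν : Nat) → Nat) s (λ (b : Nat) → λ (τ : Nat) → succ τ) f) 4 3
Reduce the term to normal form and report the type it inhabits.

normal form:
  7
the term's type:
  Nat
observation: contracting a beta-redex first, the term normalizes in 15 steps.


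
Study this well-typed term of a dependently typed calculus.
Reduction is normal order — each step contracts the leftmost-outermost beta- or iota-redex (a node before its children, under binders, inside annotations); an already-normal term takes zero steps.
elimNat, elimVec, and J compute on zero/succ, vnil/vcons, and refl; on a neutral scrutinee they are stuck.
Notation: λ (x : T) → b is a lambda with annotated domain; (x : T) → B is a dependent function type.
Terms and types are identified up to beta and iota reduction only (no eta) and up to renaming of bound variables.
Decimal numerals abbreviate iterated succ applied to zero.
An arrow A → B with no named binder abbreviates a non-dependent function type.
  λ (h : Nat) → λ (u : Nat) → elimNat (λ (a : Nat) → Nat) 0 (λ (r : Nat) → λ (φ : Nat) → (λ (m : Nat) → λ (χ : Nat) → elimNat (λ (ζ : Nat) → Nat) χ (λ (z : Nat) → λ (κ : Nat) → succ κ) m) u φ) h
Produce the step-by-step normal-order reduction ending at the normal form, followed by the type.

reduction (normal order):
  λ (h : Nat) → λ (u : Nat) → elimNat (λ (a : Nat) → Nat) 0 (λ (r : Nat) → λ (φ : Nat) → (λ (m : Nat) → λ (χ : Nat) → elimNat (λ (ζ : Nat) → Nat) χ (λ (z : Nat) → λ (κ : Nat) → succ κ) m) u φ) h
  ~> λ (h : Nat) → λ (u : Nat) → elimNat (λ (a : Nat) → Nat) 0 (λ (r : Nat) → λ (φ : Nat) → (λ (m : Nat) → elimNat (λ (χ : Nat) → Nat) m (λ (ζ : Nat) → λ (z : Nat) → succ z) u) φ) h
  ~> λ (h : Nat) → λ (u : Nat) → elimNat (λ (a : Nat) → Nat) 0 (λ (r : Nat) → λ (φ : Nat) → elimNat (λ (m : Nat) → Nat) φ (λ (χ : Nat) → λ (ζ : Nat) → succ ζ) u) h
the term's type:
  Nat → Nat → Nat


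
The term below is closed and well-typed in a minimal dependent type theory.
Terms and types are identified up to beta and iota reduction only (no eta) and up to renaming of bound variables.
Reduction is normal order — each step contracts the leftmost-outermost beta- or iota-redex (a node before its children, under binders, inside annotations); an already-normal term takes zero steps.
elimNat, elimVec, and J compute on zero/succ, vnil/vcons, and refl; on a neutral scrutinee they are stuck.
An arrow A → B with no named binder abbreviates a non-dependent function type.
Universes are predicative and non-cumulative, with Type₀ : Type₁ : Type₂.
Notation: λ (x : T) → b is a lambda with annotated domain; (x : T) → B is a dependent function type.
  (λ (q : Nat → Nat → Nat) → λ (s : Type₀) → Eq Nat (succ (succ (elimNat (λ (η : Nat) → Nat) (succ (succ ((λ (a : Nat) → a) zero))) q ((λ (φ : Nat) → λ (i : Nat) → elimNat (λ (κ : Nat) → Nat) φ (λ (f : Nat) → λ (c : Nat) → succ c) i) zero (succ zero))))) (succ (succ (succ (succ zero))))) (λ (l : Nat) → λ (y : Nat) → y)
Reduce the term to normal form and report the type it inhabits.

resulting normal form:
  λ (q : Type₀) → Eq Nat (succ (succ (succ (succ zero)))) (succ (succ (succ (succ zero))))
inferred type:
  Type₀ → Type₀
observation: the first redex contracted is a beta-redex; the normal form is reached in 12 normal-order steps.


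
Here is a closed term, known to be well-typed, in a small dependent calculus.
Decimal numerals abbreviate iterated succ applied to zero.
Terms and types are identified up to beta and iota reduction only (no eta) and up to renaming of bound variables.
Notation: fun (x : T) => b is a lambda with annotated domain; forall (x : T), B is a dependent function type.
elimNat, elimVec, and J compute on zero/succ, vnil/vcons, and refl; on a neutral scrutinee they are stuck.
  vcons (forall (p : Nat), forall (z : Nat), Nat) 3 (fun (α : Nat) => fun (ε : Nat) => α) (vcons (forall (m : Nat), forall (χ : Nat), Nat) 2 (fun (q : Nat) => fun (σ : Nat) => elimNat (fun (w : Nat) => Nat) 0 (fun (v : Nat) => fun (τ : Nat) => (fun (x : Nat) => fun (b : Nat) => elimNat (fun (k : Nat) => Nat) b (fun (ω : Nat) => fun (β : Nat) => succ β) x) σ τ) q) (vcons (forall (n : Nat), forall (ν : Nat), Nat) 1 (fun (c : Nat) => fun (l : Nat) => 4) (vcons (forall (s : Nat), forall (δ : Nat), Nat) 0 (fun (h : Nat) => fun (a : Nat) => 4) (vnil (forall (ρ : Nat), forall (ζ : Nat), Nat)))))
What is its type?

type:
  Vec (forall (p : Nat), forall (z : Nat), Nat) 4


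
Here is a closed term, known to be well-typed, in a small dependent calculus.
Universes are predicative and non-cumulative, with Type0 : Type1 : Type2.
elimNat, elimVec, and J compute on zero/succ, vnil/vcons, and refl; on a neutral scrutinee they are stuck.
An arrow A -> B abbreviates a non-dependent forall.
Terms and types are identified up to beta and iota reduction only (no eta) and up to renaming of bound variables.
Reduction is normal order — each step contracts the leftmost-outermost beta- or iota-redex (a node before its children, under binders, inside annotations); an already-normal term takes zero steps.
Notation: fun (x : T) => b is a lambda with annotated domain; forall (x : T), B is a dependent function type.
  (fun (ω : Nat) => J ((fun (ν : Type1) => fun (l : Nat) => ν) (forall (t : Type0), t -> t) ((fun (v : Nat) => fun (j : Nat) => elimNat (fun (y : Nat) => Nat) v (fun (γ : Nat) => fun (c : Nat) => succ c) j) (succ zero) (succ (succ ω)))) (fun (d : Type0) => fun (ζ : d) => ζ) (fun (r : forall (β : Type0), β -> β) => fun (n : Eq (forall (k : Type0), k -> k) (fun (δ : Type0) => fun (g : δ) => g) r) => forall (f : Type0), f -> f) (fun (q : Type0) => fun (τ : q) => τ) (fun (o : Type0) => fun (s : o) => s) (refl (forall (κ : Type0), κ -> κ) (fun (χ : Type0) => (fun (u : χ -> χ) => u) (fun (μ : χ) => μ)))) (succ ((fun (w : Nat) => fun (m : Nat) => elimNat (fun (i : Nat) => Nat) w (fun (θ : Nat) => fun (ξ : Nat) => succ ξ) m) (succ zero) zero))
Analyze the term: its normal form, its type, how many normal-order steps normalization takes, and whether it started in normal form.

reduced normal form:
  fun (ω : Type0) => fun (ν : ω) => ν
type:
  forall (ω : Type0), ω -> ω
reduction steps (normal order): 2
started in normal form: no
first contracted redex: a beta-redex


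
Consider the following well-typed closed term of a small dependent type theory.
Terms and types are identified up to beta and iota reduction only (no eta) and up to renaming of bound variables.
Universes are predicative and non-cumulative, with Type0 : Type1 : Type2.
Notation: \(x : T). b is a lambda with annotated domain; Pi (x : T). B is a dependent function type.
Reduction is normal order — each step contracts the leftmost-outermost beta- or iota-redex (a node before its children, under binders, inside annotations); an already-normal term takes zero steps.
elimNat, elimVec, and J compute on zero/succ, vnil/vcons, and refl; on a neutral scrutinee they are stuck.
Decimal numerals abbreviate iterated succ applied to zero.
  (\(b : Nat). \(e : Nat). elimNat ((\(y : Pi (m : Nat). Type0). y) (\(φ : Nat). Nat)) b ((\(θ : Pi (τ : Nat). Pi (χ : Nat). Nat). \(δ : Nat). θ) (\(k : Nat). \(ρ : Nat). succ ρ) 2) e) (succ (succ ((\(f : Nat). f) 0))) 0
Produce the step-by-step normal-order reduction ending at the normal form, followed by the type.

normal-order reduction:
  (\(b : Nat). \(e : Nat). elimNat ((\(y : Pi (m : Nat). Type0). y) (\(φ : Nat). Nat)) b ((\(θ : Pi (τ : Nat). Pi (χ : Nat). Nat). \(δ : Nat). θ) (\(k : Nat). \(ρ : Nat). succ ρ) 2) e) (succ (succ ((\(f : Nat). f) 0))) 0
  ~> (\(b : Nat). elimNat ((\(e : Pi (y : Nat). Type0). e) (\(m : Nat). Nat)) (succ (succ ((\(φ : Nat). φ) 0))) ((\(θ : Pi (τ : Nat). Pi (χ : Nat). Nat). \(δ : Nat). θ) (\(k : Nat). \(ρ : Nat). succ ρ) 2) b) 0
  ~> elimNat ((\(b : Pi (e : Nat). Type0). b) (\(y : Nat). Nat)) (succ (succ ((\(m : Nat). m) 0))) ((\(φ : Pi (θ : Nat). Pi (τ : Nat). Nat). \(χ : Nat). φ) (\(δ : Nat). \(k : Nat). succ k) 2) 0
  ~> succ (succ ((\(b : Nat). b) 0))
  ~> 2
inferred type:
  Nat


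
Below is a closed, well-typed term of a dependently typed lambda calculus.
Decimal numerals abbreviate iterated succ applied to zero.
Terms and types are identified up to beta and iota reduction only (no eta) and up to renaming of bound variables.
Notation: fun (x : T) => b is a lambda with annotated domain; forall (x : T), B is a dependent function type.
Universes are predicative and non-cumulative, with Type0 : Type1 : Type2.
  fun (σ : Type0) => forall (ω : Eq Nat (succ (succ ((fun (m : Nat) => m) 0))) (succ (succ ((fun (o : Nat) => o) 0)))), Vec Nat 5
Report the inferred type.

inferred type:
  forall (σ : Type0), Type0


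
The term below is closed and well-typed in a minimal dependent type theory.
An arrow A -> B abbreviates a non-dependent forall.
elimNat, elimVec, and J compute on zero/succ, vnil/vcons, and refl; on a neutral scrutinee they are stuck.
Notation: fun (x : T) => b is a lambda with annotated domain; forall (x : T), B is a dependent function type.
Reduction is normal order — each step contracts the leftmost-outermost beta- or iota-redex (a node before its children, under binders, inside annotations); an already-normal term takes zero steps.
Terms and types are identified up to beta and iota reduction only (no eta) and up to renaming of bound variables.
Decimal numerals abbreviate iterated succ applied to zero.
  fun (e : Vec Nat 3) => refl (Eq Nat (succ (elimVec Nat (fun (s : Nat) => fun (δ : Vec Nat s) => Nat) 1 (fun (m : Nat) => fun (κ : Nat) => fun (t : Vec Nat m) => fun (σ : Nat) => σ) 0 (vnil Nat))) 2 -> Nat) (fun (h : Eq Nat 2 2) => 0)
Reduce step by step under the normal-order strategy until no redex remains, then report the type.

reduction (normal order):
  fun (e : Vec Nat 3) => refl (Eq Nat (succ (elimVec Nat (fun (s : Nat) => fun (δ : Vec Nat s) => Nat) 1 (fun (m : Nat) => fun (κ : Nat) => fun (t : Vec Nat m) => fun (σ : Nat) => σ) 0 (vnil Nat))) 2 -> Nat) (fun (h : Eq Nat 2 2) => 0)
  ~> fun (e : Vec Nat 3) => refl (Eq Nat 2 2 -> Nat) (fun (s : Eq Nat 2 2) => 0)
type:
  Vec Nat 3 -> Eq (Eq Nat 2 2 -> Nat) (fun (e : Eq Nat 2 2) => 0) (fun (s : Eq Nat 2 2) => 0)


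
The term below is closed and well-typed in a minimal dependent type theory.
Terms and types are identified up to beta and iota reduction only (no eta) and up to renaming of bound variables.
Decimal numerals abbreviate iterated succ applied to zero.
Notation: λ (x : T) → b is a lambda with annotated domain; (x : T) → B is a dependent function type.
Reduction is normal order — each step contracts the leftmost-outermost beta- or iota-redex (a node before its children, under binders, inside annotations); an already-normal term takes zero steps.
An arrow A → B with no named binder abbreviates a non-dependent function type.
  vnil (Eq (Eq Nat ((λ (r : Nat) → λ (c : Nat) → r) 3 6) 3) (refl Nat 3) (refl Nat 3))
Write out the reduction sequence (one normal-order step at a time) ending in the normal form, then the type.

reduction (normal order):
  vnil (Eq (Eq Nat ((λ (r : Nat) → λ (c : Nat) → r) 3 6) 3) (refl Nat 3) (refl Nat 3))
  ~> vnil (Eq (Eq Nat ((λ (r : Nat) → 3) 6) 3) (refl Nat 3) (refl Nat 3))
  ~> vnil (Eq (Eq Nat 3 3) (refl Nat 3) (refl Nat 3))
inferred type:
  Vec (Eq (Eq Nat 3 3) (refl Nat 3) (refl Nat 3)) 0


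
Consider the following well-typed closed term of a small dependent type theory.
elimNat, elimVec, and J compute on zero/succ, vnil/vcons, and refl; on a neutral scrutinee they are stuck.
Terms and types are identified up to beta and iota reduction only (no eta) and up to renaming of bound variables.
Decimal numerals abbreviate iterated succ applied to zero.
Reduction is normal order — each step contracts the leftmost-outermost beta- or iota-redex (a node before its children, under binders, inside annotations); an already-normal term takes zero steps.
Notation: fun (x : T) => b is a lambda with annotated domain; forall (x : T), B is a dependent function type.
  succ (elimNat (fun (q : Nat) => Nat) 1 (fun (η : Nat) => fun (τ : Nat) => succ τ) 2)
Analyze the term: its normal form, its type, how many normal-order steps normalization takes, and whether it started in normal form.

reduced normal form:
  4
the term's type:
  Nat
reduction steps (normal order): 7
started in normal form: no
first contracted redex: an elimNat iota-redex


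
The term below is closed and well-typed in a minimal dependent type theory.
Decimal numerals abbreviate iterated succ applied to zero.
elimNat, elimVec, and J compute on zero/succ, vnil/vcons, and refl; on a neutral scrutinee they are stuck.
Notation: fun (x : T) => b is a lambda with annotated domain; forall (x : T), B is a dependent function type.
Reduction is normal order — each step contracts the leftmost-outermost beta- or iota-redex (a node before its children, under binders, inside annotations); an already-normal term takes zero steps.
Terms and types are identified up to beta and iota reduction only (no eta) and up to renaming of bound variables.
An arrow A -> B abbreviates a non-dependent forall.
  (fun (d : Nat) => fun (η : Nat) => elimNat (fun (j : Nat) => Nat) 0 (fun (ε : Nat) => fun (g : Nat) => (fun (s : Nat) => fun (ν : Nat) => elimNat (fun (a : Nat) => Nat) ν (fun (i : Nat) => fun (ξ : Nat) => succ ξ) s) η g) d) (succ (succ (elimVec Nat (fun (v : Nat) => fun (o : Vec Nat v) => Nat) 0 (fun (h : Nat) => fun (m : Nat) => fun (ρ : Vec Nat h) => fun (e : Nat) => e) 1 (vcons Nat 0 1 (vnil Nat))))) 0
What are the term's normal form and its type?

reduced normal form:
  0
type:
  Nat
observation: contracting a beta-redex first, the term normalizes in 24 steps.


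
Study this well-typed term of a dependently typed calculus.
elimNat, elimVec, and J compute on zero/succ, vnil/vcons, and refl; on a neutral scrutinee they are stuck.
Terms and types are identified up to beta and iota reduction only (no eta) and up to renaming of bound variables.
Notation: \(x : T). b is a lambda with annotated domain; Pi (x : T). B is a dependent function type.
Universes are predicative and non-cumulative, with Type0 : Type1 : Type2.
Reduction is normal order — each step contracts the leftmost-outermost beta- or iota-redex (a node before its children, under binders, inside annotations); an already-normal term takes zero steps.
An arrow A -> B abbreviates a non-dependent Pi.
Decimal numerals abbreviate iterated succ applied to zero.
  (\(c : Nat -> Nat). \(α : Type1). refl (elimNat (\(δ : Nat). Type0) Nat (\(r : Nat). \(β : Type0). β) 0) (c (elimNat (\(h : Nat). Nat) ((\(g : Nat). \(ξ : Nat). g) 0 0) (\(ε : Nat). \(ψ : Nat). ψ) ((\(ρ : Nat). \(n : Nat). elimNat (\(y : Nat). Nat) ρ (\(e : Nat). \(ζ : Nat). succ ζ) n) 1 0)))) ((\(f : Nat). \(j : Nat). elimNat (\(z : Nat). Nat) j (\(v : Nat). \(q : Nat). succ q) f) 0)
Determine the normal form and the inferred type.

resulting normal form:
  \(c : Type1). refl Nat 0
the term's type:
  Type1 -> Eq Nat 0 0
observation: contracting a beta-redex first, the term normalizes in 14 steps.


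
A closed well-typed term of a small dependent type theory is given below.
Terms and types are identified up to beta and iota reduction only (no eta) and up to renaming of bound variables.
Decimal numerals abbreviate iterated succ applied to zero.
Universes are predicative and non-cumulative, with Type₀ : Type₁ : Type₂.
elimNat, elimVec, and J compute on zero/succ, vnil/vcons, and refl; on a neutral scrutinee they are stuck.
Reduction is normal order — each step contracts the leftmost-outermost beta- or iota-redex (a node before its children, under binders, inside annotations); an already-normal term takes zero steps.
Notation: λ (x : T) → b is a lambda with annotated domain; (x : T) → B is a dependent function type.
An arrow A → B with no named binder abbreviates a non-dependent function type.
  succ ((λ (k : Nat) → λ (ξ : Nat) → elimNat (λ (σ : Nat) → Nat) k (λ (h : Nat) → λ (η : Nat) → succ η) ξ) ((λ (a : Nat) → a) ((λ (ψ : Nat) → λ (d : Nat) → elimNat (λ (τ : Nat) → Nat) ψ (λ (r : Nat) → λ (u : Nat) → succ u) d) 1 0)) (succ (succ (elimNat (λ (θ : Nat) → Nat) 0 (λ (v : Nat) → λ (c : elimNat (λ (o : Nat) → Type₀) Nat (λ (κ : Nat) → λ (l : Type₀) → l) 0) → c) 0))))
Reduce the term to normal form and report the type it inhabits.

normal form:
  4
type:
  Nat


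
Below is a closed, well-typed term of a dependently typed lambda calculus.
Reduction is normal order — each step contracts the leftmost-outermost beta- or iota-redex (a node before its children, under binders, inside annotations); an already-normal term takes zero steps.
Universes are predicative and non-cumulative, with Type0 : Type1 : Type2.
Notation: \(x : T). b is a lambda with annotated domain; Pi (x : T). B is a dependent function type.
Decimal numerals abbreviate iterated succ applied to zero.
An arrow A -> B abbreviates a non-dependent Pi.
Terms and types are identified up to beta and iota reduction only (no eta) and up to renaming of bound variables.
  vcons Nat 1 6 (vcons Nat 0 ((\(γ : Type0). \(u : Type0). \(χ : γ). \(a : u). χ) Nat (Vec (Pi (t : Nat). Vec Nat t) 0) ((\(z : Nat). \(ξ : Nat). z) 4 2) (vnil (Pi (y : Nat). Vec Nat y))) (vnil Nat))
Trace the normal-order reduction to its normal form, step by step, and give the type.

reduction (normal order):
  vcons Nat 1 6 (vcons Nat 0 ((\(γ : Type0). \(u : Type0). \(χ : γ). \(a : u). χ) Nat (Vec (Pi (t : Nat). Vec Nat t) 0) ((\(z : Nat). \(ξ : Nat). z) 4 2) (vnil (Pi (y : Nat). Vec Nat y))) (vnil Nat))
  ~> vcons Nat 1 6 (vcons Nat 0 ((\(γ : Type0). \(u : Nat). \(χ : γ). u) (Vec (Pi (a : Nat). Vec Nat a) 0) ((\(t : Nat). \(z : Nat). t) 4 2) (vnil (Pi (ξ : Nat). Vec Nat ξ))) (vnil Nat))
  ~> vcons Nat 1 6 (vcons Nat 0 ((\(γ : Nat). \(u : Vec (Pi (χ : Nat). Vec Nat χ) 0). γ) ((\(a : Nat). \(t : Nat). a) 4 2) (vnil (Pi (z : Nat). Vec Nat z))) (vnil Nat))
  ~> vcons Nat 1 6 (vcons Nat 0 ((\(γ : Vec (Pi (u : Nat). Vec Nat u) 0). (\(χ : Nat). \(a : Nat). χ) 4 2) (vnil (Pi (t : Nat). Vec Nat t))) (vnil Nat))
  ~> vcons Nat 1 6 (vcons Nat 0 ((\(γ : Nat). \(u : Nat). γ) 4 2) (vnil Nat))
  ~> vcons Nat 1 6 (vcons Nat 0 ((\(γ : Nat). 4) 2) (vnil Nat))
  ~> vcons Nat 1 6 (vcons Nat 0 4 (vnil Nat))
type:
  Vec Nat 2


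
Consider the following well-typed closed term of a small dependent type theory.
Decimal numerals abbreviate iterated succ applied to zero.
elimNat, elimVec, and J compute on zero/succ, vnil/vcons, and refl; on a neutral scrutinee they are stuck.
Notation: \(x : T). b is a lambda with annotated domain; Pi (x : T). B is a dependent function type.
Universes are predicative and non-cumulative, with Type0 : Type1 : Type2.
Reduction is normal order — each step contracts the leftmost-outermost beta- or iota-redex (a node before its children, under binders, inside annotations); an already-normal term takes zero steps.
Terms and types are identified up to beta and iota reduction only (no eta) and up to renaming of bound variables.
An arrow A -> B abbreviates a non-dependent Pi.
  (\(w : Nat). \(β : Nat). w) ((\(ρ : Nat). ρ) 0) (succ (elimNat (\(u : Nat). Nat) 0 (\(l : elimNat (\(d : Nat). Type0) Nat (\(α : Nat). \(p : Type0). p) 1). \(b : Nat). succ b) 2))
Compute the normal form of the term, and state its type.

reduced normal form:
  0
inferred type:
  Nat


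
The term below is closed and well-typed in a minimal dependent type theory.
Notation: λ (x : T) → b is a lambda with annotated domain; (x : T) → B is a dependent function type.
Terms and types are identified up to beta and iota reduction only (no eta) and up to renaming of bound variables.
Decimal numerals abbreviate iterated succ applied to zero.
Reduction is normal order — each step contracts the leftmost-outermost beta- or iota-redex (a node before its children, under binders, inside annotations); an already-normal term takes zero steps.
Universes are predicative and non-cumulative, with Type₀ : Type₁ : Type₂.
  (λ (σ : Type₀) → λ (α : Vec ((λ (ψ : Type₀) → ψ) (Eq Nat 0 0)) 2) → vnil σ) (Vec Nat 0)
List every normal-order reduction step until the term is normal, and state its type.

normal-order reduction:
  (λ (σ : Type₀) → λ (α : Vec ((λ (ψ : Type₀) → ψ) (Eq Nat 0 0)) 2) → vnil σ) (Vec Nat 0)
  ~> λ (σ : Vec ((λ (α : Type₀) → α) (Eq Nat 0 0)) 2) → vnil (Vec Nat 0)
  ~> λ (σ : Vec (Eq Nat 0 0) 2) → vnil (Vec Nat 0)
the term's type:
  (σ : Vec (Eq Nat 0 0) 2) → Vec (Vec Nat 0) 0


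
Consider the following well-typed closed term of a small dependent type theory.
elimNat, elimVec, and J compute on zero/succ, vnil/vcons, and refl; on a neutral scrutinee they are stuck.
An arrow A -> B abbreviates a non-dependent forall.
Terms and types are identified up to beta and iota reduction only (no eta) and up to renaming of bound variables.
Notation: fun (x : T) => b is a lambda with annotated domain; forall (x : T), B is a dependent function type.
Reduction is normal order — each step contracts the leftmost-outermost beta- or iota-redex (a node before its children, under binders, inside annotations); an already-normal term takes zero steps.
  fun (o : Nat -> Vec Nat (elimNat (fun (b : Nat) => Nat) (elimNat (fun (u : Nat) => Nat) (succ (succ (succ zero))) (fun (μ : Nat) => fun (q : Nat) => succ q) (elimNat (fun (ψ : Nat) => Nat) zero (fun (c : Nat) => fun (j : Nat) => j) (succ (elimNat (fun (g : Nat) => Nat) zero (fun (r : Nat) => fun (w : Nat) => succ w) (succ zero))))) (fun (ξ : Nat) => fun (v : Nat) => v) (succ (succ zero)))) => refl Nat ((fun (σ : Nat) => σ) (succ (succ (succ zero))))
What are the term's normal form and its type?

normal form:
  fun (o : Nat -> Vec Nat (succ (succ (succ zero)))) => refl Nat (succ (succ (succ zero)))
type:
  (Nat -> Vec Nat (succ (succ (succ zero)))) -> Eq Nat (succ (succ (succ zero))) (succ (succ (succ zero)))
observation: the leftmost-outermost redex is an elimNat iota-redex, and normalization takes 20 steps.


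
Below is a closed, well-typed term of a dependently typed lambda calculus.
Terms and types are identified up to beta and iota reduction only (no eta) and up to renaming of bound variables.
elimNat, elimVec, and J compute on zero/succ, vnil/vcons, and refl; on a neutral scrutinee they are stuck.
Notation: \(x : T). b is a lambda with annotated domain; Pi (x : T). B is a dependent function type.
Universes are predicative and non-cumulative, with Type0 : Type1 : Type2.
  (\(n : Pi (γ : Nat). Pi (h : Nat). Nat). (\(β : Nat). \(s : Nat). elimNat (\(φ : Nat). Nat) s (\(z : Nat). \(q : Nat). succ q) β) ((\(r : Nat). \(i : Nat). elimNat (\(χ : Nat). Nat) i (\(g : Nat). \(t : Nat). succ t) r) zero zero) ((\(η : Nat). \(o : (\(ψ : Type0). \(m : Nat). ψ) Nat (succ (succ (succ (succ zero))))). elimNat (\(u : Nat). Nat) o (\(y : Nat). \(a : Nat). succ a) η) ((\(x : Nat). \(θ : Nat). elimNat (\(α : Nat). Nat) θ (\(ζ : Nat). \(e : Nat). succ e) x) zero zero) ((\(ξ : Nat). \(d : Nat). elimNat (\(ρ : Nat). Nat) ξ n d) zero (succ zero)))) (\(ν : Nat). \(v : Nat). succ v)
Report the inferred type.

type:
  Nat


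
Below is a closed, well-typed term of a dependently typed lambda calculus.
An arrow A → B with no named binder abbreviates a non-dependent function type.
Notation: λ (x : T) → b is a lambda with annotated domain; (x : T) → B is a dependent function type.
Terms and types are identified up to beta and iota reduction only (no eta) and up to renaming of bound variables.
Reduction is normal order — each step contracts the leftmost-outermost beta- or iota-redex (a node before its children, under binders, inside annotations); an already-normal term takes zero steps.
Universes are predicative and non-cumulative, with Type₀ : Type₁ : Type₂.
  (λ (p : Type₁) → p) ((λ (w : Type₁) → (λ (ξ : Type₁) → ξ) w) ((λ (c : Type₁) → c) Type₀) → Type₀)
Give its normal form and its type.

normal form:
  Type₀ → Type₀
inferred type:
  Type₁
observation: normalization takes exactly 4 steps under the normal-order strategy.
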